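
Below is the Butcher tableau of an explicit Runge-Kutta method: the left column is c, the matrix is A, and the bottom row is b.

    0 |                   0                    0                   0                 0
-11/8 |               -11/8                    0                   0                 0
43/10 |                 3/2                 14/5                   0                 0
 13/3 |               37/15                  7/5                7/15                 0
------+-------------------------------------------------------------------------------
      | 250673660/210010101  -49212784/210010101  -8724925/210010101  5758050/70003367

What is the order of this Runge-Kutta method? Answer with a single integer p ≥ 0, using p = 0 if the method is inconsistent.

3

b = (250673660/210010101, -49212784/210010101, -8724925/210010101, 5758050/70003367)
c = (0, -11/8, 43/10, 13/3)
Ac = (0, 0, -77/20, 49/600)
Σ b_i: 250673660/210010101·1 + (-49212784/210010101)·1 + (-8724925/210010101)·1 + 5758050/70003367·1 = 1 ✓
b·c: (-49212784/210010101)·(-11/8) + (-8724925/210010101)·43/10 + 5758050/70003367·13/3 = 1/2 ✓
b·c²: (-49212784/210010101)·121/64 + (-8724925/210010101)·1849/100 + 5758050/70003367·169/9 = 1/3 ✓
b·Ac: (-8724925/210010101)·(-77/20) + 5758050/70003367·49/600 = 1/6 ✓
b·c³: (-49212784/210010101)·(-1331/512) + (-8724925/210010101)·79507/1000 + 5758050/70003367·2197/27 = 403125785287/100804848480 ≠ 1/4 ⇒ order 3.
b·(c∘Ac): (-8724925/210010101)·(-3311/200) + 5758050/70003367·637/1800 = 57354005/80003848 ≠ 1/8
b·Ac²: (-8724925/210010101)·847/160 + 5758050/70003367·270613/24000 = 1698146587/2400115440 ≠ 1/12
b·A²c: 5758050/70003367·(-539/300) = -2955799/20000962 ≠ 1/24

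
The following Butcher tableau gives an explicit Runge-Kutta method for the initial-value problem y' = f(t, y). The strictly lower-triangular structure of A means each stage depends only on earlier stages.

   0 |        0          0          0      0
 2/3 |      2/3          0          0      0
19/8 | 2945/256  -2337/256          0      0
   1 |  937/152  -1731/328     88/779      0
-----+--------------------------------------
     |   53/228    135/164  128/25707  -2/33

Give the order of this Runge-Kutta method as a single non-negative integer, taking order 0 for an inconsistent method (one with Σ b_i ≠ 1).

b = (53/228, 135/164, 128/25707, -2/33)
c = (0, 2/3, 19/8, 1)
Ac = (0, 0, -779/128, -13/4)
Σ b_i: 53/228·1 + 135/164·1 + 128/25707·1 + (-2/33)·1 = 1 ✓
b·c: 135/164·2/3 + 128/25707·19/8 + (-2/33)·1 = 1/2 ✓
b·c²: 135/164·4/9 + 128/25707·361/64 + (-2/33)·1 = 1/3 ✓
b·Ac: 128/25707·(-779/128) + (-2/33)·(-13/4) = 1/6 ✓
b·c³: 135/164·8/27 + 128/25707·6859/512 + (-2/33)·1 = 1/4 ✓
b·(c∘Ac): 128/25707·(-14801/1024) + (-2/33)·(-13/4) = 1/8 ✓
b·Ac²: 128/25707·(-779/192) + (-2/33)·(-41/24) = 1/12 ✓
b·A²c: (-2/33)·(-11/16) = 1/24 ✓; 4 stages ⇒ order 4.

4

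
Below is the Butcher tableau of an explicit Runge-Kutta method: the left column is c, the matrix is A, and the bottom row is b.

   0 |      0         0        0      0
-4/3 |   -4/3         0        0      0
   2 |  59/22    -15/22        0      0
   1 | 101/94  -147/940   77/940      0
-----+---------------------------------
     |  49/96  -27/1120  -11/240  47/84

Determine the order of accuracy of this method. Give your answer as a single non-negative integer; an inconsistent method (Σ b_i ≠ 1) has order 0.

b = (49/96, -27/1120, -11/240, 47/84)
c = (0, -4/3, 2, 1)
Ac = (0, 0, 10/11, 35/94)
Σ b_i: 49/96·1 + (-27/1120)·1 + (-11/240)·1 + 47/84·1 = 1 ✓
b·c: (-27/1120)·(-4/3) + (-11/240)·2 + 47/84·1 = 1/2 ✓
b·c²: (-27/1120)·16/9 + (-11/240)·4 + 47/84·1 = 1/3 ✓
b·Ac: (-11/240)·10/11 + 47/84·35/94 = 1/6 ✓
b·c³: (-27/1120)·(-64/27) + (-11/240)·8 + 47/84·1 = 1/4 ✓
b·(c∘Ac): (-11/240)·20/11 + 47/84·35/94 = 1/8 ✓
b·Ac²: (-11/240)·(-40/33) + 47/84·7/141 = 1/12 ✓
b·A²c: 47/84·7/94 = 1/24 ✓; 4 stages ⇒ order 4.

4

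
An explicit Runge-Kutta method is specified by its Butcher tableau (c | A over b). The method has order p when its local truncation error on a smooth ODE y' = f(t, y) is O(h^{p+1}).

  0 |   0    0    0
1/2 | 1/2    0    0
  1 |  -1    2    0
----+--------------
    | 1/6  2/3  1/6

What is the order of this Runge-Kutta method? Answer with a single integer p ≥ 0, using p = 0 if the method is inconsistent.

3

b = (1/6, 2/3, 1/6)
c = (0, 1/2, 1)
Ac = (0, 0, 1)
Σ b_i: 1/6·1 + 2/3·1 + 1/6·1 = 1 ✓
b·c: 2/3·1/2 + 1/6·1 = 1/2 ✓
b·c²: 2/3·1/4 + 1/6·1 = 1/3 ✓
b·Ac: 1/6·1 = 1/6 ✓; 3 stages ⇒ order 3.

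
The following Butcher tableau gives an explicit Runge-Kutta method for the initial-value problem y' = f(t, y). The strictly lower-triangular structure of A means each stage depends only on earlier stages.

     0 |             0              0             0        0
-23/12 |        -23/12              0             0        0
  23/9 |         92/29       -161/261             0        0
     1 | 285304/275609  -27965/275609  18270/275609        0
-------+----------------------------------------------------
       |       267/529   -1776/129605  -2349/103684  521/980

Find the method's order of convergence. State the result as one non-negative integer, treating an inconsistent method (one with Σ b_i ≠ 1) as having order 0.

4

b = (267/529, -1776/129605, -2349/103684, 521/980)
c = (0, -23/12, 23/9, 1)
Ac = (0, 0, 3703/3132, 2275/6252)
Σ b_i: 267/529·1 + (-1776/129605)·1 + (-2349/103684)·1 + 521/980·1 = 1 ✓
b·c: (-1776/129605)·(-23/12) + (-2349/103684)·23/9 + 521/980·1 = 1/2 ✓
b·c²: (-1776/129605)·529/144 + (-2349/103684)·529/81 + 521/980·1 = 1/3 ✓
b·Ac: (-2349/103684)·3703/3132 + 521/980·2275/6252 = 1/6 ✓
b·c³: (-1776/129605)·(-12167/1728) + (-2349/103684)·12167/729 + 521/980·1 = 1/4 ✓
b·(c∘Ac): (-2349/103684)·85169/28188 + 521/980·2275/6252 = 1/8 ✓
b·Ac²: (-2349/103684)·(-85169/37584) + 521/980·1505/25008 = 1/12 ✓
b·A²c: 521/980·245/3126 = 1/24 ✓; 4 stages ⇒ order 4.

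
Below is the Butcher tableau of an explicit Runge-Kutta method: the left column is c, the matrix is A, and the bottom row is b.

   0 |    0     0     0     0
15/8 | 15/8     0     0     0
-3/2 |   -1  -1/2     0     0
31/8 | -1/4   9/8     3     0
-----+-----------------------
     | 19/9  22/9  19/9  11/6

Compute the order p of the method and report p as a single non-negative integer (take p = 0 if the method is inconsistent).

b = (19/9, 22/9, 19/9, 11/6)
c = (0, 15/8, -3/2, 31/8)
Ac = (0, 0, -15/16, -153/64)
Σ b_i: 19/9·1 + 22/9·1 + 19/9·1 + 11/6·1 = 17/2 ≠ 1 ⇒ order 0.

0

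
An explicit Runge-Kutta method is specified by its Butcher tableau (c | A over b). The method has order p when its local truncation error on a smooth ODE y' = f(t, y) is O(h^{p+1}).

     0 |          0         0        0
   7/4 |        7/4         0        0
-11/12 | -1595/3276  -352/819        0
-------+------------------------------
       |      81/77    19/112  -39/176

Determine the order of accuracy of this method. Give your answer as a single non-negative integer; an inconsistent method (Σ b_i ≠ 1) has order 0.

3

b = (81/77, 19/112, -39/176)
c = (0, 7/4, -11/12)
Ac = (0, 0, -88/117)
Σ b_i: 81/77·1 + 19/112·1 + (-39/176)·1 = 1 ✓
b·c: 19/112·7/4 + (-39/176)·(-11/12) = 1/2 ✓
b·c²: 19/112·49/16 + (-39/176)·121/144 = 1/3 ✓
b·Ac: (-39/176)·(-88/117) = 1/6 ✓; 3 stages ⇒ order 3.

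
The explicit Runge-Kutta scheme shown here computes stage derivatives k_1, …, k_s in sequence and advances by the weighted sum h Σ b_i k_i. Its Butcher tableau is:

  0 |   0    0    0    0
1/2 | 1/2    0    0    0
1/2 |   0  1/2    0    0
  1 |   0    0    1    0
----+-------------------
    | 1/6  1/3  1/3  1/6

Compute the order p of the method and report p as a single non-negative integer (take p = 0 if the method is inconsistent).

b = (1/6, 1/3, 1/3, 1/6)
c = (0, 1/2, 1/2, 1)
Ac = (0, 0, 1/4, 1/2)
Σ b_i: 1/6·1 + 1/3·1 + 1/3·1 + 1/6·1 = 1 ✓
b·c: 1/3·1/2 + 1/3·1/2 + 1/6·1 = 1/2 ✓
b·c²: 1/3·1/4 + 1/3·1/4 + 1/6·1 = 1/3 ✓
b·Ac: 1/3·1/4 + 1/6·1/2 = 1/6 ✓
b·c³: 1/3·1/8 + 1/3·1/8 + 1/6·1 = 1/4 ✓
b·(c∘Ac): 1/3·1/8 + 1/6·1/2 = 1/8 ✓
b·Ac²: 1/3·1/8 + 1/6·1/4 = 1/12 ✓
b·A²c: 1/6·1/4 = 1/24 ✓; 4 stages ⇒ order 4.

4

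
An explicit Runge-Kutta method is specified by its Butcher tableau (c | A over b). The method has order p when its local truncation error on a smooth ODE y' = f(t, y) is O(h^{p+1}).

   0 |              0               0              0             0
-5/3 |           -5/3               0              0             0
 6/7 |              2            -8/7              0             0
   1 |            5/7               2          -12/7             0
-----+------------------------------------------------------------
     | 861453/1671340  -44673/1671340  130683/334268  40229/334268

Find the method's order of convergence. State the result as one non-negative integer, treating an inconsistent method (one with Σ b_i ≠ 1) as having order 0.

b = (861453/1671340, -44673/1671340, 130683/334268, 40229/334268)
c = (0, -5/3, 6/7, 1)
Ac = (0, 0, 40/21, -706/147)
Σ b_i: 861453/1671340·1 + (-44673/1671340)·1 + 130683/334268·1 + 40229/334268·1 = 1 ✓
b·c: (-44673/1671340)·(-5/3) + 130683/334268·6/7 + 40229/334268·1 = 1/2 ✓
b·c²: (-44673/1671340)·25/9 + 130683/334268·36/49 + 40229/334268·1 = 1/3 ✓
b·Ac: 130683/334268·40/21 + 40229/334268·(-706/147) = 1/6 ✓
b·c³: (-44673/1671340)·(-125/27) + 130683/334268·216/343 + 40229/334268·1 = 368750/752103 ≠ 1/4 ⇒ order 3.
b·(c∘Ac): 130683/334268·80/49 + 40229/334268·(-706/147) = 30227/501402 ≠ 1/8
b·Ac²: 130683/334268·(-200/63) + 40229/334268·13262/3087 = -7624249/10529442 ≠ 1/12
b·A²c: 40229/334268·(-160/49) = -32840/83567 ≠ 1/24

3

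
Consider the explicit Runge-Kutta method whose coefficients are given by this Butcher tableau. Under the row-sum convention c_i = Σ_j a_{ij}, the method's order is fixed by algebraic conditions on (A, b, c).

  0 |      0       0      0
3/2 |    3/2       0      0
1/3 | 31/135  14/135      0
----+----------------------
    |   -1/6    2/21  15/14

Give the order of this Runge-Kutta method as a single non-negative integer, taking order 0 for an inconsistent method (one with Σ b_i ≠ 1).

b = (-1/6, 2/21, 15/14)
c = (0, 3/2, 1/3)
Ac = (0, 0, 7/45)
Σ b_i: (-1/6)·1 + 2/21·1 + 15/14·1 = 1 ✓
b·c: 2/21·3/2 + 15/14·1/3 = 1/2 ✓
b·c²: 2/21·9/4 + 15/14·1/9 = 1/3 ✓
b·Ac: 15/14·7/45 = 1/6 ✓; 3 stages ⇒ order 3.

3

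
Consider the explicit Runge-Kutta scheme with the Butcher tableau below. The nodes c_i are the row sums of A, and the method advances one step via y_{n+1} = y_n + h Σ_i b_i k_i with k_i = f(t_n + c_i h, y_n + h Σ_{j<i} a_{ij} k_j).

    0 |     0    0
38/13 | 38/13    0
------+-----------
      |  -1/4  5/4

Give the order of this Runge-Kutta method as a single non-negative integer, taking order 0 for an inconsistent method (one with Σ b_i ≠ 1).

b = (-1/4, 5/4)
c = (0, 38/13)
Σ b_i: (-1/4)·1 + 5/4·1 = 1 ✓
b·c: 5/4·38/13 = 95/26 ≠ 1/2 ⇒ order 1.

1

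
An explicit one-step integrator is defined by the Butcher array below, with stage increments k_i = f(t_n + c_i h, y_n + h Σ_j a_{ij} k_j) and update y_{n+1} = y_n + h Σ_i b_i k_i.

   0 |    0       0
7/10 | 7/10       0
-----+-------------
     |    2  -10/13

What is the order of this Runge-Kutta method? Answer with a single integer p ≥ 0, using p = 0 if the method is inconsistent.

0

b = (2, -10/13)
c = (0, 7/10)
Σ b_i: 2·1 + (-10/13)·1 = 16/13 ≠ 1 ⇒ order 0.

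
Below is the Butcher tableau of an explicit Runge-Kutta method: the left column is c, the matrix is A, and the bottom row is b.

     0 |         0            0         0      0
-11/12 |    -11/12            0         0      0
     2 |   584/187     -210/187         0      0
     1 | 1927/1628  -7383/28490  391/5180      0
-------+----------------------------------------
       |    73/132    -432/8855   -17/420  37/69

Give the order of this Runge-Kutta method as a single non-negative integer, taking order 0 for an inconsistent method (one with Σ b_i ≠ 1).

4

b = (73/132, -432/8855, -17/420, 37/69)
c = (0, -11/12, 2, 1)
Ac = (0, 0, 35/34, 115/296)
Σ b_i: 73/132·1 + (-432/8855)·1 + (-17/420)·1 + 37/69·1 = 1 ✓
b·c: (-432/8855)·(-11/12) + (-17/420)·2 + 37/69·1 = 1/2 ✓
b·c²: (-432/8855)·121/144 + (-17/420)·4 + 37/69·1 = 1/3 ✓
b·Ac: (-17/420)·35/34 + 37/69·115/296 = 1/6 ✓
b·c³: (-432/8855)·(-1331/1728) + (-17/420)·8 + 37/69·1 = 1/4 ✓
b·(c∘Ac): (-17/420)·35/17 + 37/69·115/296 = 1/8 ✓
b·Ac²: (-17/420)·(-385/408) + 37/69·299/3552 = 1/12 ✓
b·A²c: 37/69·23/296 = 1/24 ✓; 4 stages ⇒ order 4.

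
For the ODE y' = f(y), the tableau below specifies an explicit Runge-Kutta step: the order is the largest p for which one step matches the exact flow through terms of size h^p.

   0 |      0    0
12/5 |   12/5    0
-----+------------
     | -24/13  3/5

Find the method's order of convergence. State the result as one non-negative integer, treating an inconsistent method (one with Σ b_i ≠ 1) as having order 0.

0

b = (-24/13, 3/5)
c = (0, 12/5)
Σ b_i: (-24/13)·1 + 3/5·1 = -81/65 ≠ 1 ⇒ order 0.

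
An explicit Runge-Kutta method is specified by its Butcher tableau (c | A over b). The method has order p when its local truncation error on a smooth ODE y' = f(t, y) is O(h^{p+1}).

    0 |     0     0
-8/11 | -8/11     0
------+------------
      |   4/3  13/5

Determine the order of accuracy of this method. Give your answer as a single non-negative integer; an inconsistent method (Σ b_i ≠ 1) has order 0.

0

b = (4/3, 13/5)
c = (0, -8/11)
Σ b_i: 4/3·1 + 13/5·1 = 59/15 ≠ 1 ⇒ order 0.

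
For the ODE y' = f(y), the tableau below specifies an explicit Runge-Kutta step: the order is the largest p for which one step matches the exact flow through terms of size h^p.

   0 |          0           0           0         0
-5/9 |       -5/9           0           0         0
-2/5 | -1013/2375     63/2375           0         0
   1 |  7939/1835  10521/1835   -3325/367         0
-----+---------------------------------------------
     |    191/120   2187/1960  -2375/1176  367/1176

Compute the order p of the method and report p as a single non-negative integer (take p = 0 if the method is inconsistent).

4

b = (191/120, 2187/1960, -2375/1176, 367/1176)
c = (0, -5/9, -2/5, 1)
Ac = (0, 0, -7/475, 161/367)
Σ b_i: 191/120·1 + 2187/1960·1 + (-2375/1176)·1 + 367/1176·1 = 1 ✓
b·c: 2187/1960·(-5/9) + (-2375/1176)·(-2/5) + 367/1176·1 = 1/2 ✓
b·c²: 2187/1960·25/81 + (-2375/1176)·4/25 + 367/1176·1 = 1/3 ✓
b·Ac: (-2375/1176)·(-7/475) + 367/1176·161/367 = 1/6 ✓
b·c³: 2187/1960·(-125/729) + (-2375/1176)·(-8/125) + 367/1176·1 = 1/4 ✓
b·(c∘Ac): (-2375/1176)·14/2375 + 367/1176·161/367 = 1/8 ✓
b·Ac²: (-2375/1176)·7/855 + 367/1176·1057/3303 = 1/12 ✓
b·A²c: 367/1176·49/367 = 1/24 ✓; 4 stages ⇒ order 4.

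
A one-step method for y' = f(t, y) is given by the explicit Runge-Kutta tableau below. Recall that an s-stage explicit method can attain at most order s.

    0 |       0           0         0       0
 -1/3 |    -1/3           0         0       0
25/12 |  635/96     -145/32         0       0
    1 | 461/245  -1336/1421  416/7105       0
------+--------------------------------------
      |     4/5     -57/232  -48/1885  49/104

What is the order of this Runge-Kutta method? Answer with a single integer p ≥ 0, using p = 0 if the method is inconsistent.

4

b = (4/5, -57/232, -48/1885, 49/104)
c = (0, -1/3, 25/12, 1)
Ac = (0, 0, 145/96, 64/147)
Σ b_i: 4/5·1 + (-57/232)·1 + (-48/1885)·1 + 49/104·1 = 1 ✓
b·c: (-57/232)·(-1/3) + (-48/1885)·25/12 + 49/104·1 = 1/2 ✓
b·c²: (-57/232)·1/9 + (-48/1885)·625/144 + 49/104·1 = 1/3 ✓
b·Ac: (-48/1885)·145/96 + 49/104·64/147 = 1/6 ✓
b·c³: (-57/232)·(-1/27) + (-48/1885)·15625/1728 + 49/104·1 = 1/4 ✓
b·(c∘Ac): (-48/1885)·3625/1152 + 49/104·64/147 = 1/8 ✓
b·Ac²: (-48/1885)·(-145/288) + 49/104·22/147 = 1/12 ✓
b·A²c: 49/104·13/147 = 1/24 ✓; 4 stages ⇒ order 4.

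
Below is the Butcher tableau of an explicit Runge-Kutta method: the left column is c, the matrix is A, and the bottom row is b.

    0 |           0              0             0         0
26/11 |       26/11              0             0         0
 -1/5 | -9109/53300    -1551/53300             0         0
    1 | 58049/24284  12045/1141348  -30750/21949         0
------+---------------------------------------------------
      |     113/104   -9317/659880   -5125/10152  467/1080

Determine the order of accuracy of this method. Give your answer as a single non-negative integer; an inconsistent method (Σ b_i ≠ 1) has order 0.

4

b = (113/104, -9317/659880, -5125/10152, 467/1080)
c = (0, 26/11, -1/5, 1)
Ac = (0, 0, -141/2050, 285/934)
Σ b_i: 113/104·1 + (-9317/659880)·1 + (-5125/10152)·1 + 467/1080·1 = 1 ✓
b·c: (-9317/659880)·26/11 + (-5125/10152)·(-1/5) + 467/1080·1 = 1/2 ✓
b·c²: (-9317/659880)·676/121 + (-5125/10152)·1/25 + 467/1080·1 = 1/3 ✓
b·Ac: (-5125/10152)·(-141/2050) + 467/1080·285/934 = 1/6 ✓
b·c³: (-9317/659880)·17576/1331 + (-5125/10152)·(-1/125) + 467/1080·1 = 1/4 ✓
b·(c∘Ac): (-5125/10152)·141/10250 + 467/1080·285/934 = 1/8 ✓
b·Ac²: (-5125/10152)·(-1833/11275) + 467/1080·15/5137 = 1/12 ✓
b·A²c: 467/1080·45/467 = 1/24 ✓; 4 stages ⇒ order 4.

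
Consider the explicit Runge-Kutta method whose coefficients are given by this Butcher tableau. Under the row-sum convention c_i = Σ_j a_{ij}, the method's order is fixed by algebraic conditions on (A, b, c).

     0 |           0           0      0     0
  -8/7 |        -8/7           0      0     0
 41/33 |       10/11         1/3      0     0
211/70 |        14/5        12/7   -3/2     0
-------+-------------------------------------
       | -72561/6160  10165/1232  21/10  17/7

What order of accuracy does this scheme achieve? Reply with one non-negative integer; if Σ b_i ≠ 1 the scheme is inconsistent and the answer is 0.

b = (-72561/6160, 10165/1232, 21/10, 17/7)
c = (0, -8/7, 41/33, 211/70)
Ac = (0, 0, -8/21, -4121/1078)
Σ b_i: (-72561/6160)·1 + 10165/1232·1 + 21/10·1 + 17/7·1 = 1 ✓
b·c: 10165/1232·(-8/7) + 21/10·41/33 + 17/7·211/70 = 1/2 ✓
b·c²: 10165/1232·64/49 + 21/10·1681/1089 + 17/7·44521/4900 = 449277901/12450900 ≠ 1/3 ⇒ order 2.
b·Ac: 21/10·(-8/21) + 17/7·(-4121/1078) = -380469/37730 ≠ 1/6

2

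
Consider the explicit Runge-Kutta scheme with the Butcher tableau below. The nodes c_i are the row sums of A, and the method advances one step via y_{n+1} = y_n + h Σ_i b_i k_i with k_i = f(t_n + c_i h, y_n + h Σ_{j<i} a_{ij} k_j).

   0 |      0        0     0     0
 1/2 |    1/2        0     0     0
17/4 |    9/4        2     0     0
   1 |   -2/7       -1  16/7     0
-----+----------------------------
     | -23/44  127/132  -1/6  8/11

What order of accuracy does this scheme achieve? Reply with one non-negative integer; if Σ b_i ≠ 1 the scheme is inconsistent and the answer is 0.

2

b = (-23/44, 127/132, -1/6, 8/11)
c = (0, 1/2, 17/4, 1)
Ac = (0, 0, 1, 129/14)
Σ b_i: (-23/44)·1 + 127/132·1 + (-1/6)·1 + 8/11·1 = 1 ✓
b·c: 127/132·1/2 + (-1/6)·17/4 + 8/11·1 = 1/2 ✓
b·c²: 127/132·1/4 + (-1/6)·289/16 + 8/11·1 = -719/352 ≠ 1/3 ⇒ order 2.
b·Ac: (-1/6)·1 + 8/11·129/14 = 3019/462 ≠ 1/6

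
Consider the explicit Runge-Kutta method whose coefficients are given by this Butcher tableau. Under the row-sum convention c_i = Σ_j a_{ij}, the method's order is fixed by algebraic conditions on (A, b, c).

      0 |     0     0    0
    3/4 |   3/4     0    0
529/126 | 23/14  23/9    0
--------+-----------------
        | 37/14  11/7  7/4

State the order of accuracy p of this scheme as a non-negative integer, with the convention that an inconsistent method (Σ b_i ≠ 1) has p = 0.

0

b = (37/14, 11/7, 7/4)
c = (0, 3/4, 529/126)
Ac = (0, 0, 23/12)
Σ b_i: 37/14·1 + 11/7·1 + 7/4·1 = 167/28 ≠ 1 ⇒ order 0.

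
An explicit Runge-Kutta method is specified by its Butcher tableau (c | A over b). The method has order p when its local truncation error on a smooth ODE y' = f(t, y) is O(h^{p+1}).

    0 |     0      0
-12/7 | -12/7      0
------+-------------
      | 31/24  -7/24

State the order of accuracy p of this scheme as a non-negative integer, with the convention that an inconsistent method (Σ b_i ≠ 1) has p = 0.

2

b = (31/24, -7/24)
c = (0, -12/7)
Σ b_i: 31/24·1 + (-7/24)·1 = 1 ✓
b·c: (-7/24)·(-12/7) = 1/2 ✓; 2 stages ⇒ order 2.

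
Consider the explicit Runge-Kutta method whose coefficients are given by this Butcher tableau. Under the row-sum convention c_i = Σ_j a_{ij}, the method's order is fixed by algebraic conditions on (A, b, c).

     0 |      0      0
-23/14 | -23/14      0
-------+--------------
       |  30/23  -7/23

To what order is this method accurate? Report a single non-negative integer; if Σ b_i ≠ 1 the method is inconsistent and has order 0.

b = (30/23, -7/23)
c = (0, -23/14)
Σ b_i: 30/23·1 + (-7/23)·1 = 1 ✓
b·c: (-7/23)·(-23/14) = 1/2 ✓; 2 stages ⇒ order 2.

2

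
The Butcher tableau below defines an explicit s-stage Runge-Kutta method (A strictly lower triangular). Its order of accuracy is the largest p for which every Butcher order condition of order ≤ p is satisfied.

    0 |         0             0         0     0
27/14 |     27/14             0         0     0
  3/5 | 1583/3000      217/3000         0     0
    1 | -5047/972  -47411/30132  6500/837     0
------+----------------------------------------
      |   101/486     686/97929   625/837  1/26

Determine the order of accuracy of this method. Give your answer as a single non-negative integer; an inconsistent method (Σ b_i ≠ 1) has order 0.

b = (101/486, 686/97929, 625/837, 1/26)
c = (0, 27/14, 3/5, 1)
Ac = (0, 0, 279/2000, 13/8)
Σ b_i: 101/486·1 + 686/97929·1 + 625/837·1 + 1/26·1 = 1 ✓
b·c: 686/97929·27/14 + 625/837·3/5 + 1/26·1 = 1/2 ✓
b·c²: 686/97929·729/196 + 625/837·9/25 + 1/26·1 = 1/3 ✓
b·Ac: 625/837·279/2000 + 1/26·13/8 = 1/6 ✓
b·c³: 686/97929·19683/2744 + 625/837·27/125 + 1/26·1 = 1/4 ✓
b·(c∘Ac): 625/837·837/10000 + 1/26·13/8 = 1/8 ✓
b·Ac²: 625/837·7533/28000 + 1/26·(-1027/336) = 1/12 ✓
b·A²c: 1/26·13/12 = 1/24 ✓; 4 stages ⇒ order 4.

4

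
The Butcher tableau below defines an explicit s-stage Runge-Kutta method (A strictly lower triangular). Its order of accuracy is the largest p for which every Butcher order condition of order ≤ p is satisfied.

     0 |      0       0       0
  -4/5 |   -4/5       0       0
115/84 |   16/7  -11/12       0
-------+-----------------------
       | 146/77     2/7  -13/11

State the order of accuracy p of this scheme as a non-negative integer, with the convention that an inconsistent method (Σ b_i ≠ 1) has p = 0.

1

b = (146/77, 2/7, -13/11)
c = (0, -4/5, 115/84)
Ac = (0, 0, 11/15)
Σ b_i: 146/77·1 + 2/7·1 + (-13/11)·1 = 1 ✓
b·c: 2/7·(-4/5) + (-13/11)·115/84 = -8531/4620 ≠ 1/2 ⇒ order 1.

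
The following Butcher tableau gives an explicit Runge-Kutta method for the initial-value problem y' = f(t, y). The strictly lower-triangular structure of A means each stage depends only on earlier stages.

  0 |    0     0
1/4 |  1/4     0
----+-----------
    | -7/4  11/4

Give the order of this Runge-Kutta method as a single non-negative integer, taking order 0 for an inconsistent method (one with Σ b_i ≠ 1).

b = (-7/4, 11/4)
c = (0, 1/4)
Σ b_i: (-7/4)·1 + 11/4·1 = 1 ✓
b·c: 11/4·1/4 = 11/16 ≠ 1/2 ⇒ order 1.

1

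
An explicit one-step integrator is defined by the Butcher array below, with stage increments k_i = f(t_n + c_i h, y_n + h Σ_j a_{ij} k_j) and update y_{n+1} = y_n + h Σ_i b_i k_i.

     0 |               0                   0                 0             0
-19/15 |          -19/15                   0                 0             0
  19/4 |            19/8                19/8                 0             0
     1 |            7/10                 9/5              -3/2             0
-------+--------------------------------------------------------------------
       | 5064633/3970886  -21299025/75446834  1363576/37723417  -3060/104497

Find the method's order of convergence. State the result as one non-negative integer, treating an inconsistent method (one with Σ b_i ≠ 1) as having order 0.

3

b = (5064633/3970886, -21299025/75446834, 1363576/37723417, -3060/104497)
c = (0, -19/15, 19/4, 1)
Ac = (0, 0, -361/120, -1881/200)
Σ b_i: 5064633/3970886·1 + (-21299025/75446834)·1 + 1363576/37723417·1 + (-3060/104497)·1 = 1 ✓
b·c: (-21299025/75446834)·(-19/15) + 1363576/37723417·19/4 + (-3060/104497)·1 = 1/2 ✓
b·c²: (-21299025/75446834)·361/225 + 1363576/37723417·361/16 + (-3060/104497)·1 = 1/3 ✓
b·Ac: 1363576/37723417·(-361/120) + (-3060/104497)·(-1881/200) = 1/6 ✓
b·c³: (-21299025/75446834)·(-6859/3375) + 1363576/37723417·6859/64 + (-3060/104497)·1 = 166213597/37618920 ≠ 1/4 ⇒ order 3.
b·(c∘Ac): 1363576/37723417·(-6859/480) + (-3060/104497)·(-1881/200) = -302347/1253964 ≠ 1/8
b·Ac²: 1363576/37723417·6859/1800 + (-3060/104497)·(-123823/4000) = 39282443/37618920 ≠ 1/12
b·A²c: (-3060/104497)·361/80 = -55233/417988 ≠ 1/24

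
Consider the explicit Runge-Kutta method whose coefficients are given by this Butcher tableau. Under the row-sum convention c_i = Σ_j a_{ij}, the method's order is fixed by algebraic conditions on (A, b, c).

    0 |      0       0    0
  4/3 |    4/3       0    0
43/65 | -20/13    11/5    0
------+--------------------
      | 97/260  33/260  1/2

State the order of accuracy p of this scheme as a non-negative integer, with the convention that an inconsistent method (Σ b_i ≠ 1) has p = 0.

2

b = (97/260, 33/260, 1/2)
c = (0, 4/3, 43/65)
Ac = (0, 0, 44/15)
Σ b_i: 97/260·1 + 33/260·1 + 1/2·1 = 1 ✓
b·c: 33/260·4/3 + 1/2·43/65 = 1/2 ✓
b·c²: 33/260·16/9 + 1/2·1849/4225 = 11267/25350 ≠ 1/3 ⇒ order 2.
b·Ac: 1/2·44/15 = 22/15 ≠ 1/6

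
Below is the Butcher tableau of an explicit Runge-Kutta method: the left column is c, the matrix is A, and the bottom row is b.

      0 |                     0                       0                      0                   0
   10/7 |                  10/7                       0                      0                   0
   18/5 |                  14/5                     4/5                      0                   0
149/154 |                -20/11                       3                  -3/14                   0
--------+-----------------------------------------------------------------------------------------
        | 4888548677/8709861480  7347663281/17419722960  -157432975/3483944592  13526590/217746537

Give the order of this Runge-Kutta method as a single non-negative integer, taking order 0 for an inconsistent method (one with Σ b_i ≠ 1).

3

b = (4888548677/8709861480, 7347663281/17419722960, -157432975/3483944592, 13526590/217746537)
c = (0, 10/7, 18/5, 149/154)
Ac = (0, 0, 8/7, 123/35)
Σ b_i: 4888548677/8709861480·1 + 7347663281/17419722960·1 + (-157432975/3483944592)·1 + 13526590/217746537·1 = 1 ✓
b·c: 7347663281/17419722960·10/7 + (-157432975/3483944592)·18/5 + 13526590/217746537·149/154 = 1/2 ✓
b·c²: 7347663281/17419722960·100/49 + (-157432975/3483944592)·324/25 + 13526590/217746537·22201/23716 = 1/3 ✓
b·Ac: (-157432975/3483944592)·8/7 + 13526590/217746537·123/35 = 1/6 ✓
b·c³: 7347663281/17419722960·1000/343 + (-157432975/3483944592)·5832/125 + 13526590/217746537·3307949/3652264 = -643390612301/782435889620 ≠ 1/4 ⇒ order 3.
b·(c∘Ac): (-157432975/3483944592)·144/35 + 13526590/217746537·18327/5390 = 12857018/508075253 ≠ 1/8
b·Ac²: (-157432975/3483944592)·80/49 + 13526590/217746537·4098/1225 = 1021509827/7621128795 ≠ 1/12
b·A²c: 13526590/217746537·(-12/49) = -7729480/508075253 ≠ 1/24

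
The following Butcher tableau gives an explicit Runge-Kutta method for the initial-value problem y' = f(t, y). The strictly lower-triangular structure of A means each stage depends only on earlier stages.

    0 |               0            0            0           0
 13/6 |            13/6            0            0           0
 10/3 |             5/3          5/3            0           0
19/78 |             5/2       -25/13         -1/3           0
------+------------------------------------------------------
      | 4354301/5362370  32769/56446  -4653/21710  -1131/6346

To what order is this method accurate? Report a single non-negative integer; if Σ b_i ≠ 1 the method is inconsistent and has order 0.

b = (4354301/5362370, 32769/56446, -4653/21710, -1131/6346)
c = (0, 13/6, 10/3, 19/78)
Ac = (0, 0, 65/18, -95/18)
Σ b_i: 4354301/5362370·1 + 32769/56446·1 + (-4653/21710)·1 + (-1131/6346)·1 = 1 ✓
b·c: 32769/56446·13/6 + (-4653/21710)·10/3 + (-1131/6346)·19/78 = 1/2 ✓
b·c²: 32769/56446·169/36 + (-4653/21710)·100/9 + (-1131/6346)·361/6084 = 1/3 ✓
b·Ac: (-4653/21710)·65/18 + (-1131/6346)·(-95/18) = 1/6 ✓
b·c³: 32769/56446·2197/216 + (-4653/21710)·1000/27 + (-1131/6346)·6859/474552 = -4136719/2032056 ≠ 1/4 ⇒ order 3.
b·(c∘Ac): (-4653/21710)·325/27 + (-1131/6346)·(-1805/1404) = -28265/12024 ≠ 1/8
b·Ac²: (-4653/21710)·845/108 + (-1131/6346)·(-1375/108) = 67639/114228 ≠ 1/12
b·A²c: (-1131/6346)·(-65/54) = 24505/114228 ≠ 1/24

3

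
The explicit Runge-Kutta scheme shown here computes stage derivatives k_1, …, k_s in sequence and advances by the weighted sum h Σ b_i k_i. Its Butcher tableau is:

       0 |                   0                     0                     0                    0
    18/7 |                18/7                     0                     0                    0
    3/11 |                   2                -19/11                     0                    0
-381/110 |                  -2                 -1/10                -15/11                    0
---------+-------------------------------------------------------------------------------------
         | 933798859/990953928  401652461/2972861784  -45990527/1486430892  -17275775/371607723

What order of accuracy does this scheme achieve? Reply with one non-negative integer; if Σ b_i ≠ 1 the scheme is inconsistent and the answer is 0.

3

b = (933798859/990953928, 401652461/2972861784, -45990527/1486430892, -17275775/371607723)
c = (0, 18/7, 3/11, -381/110)
Ac = (0, 0, -342/77, -2664/4235)
Σ b_i: 933798859/990953928·1 + 401652461/2972861784·1 + (-45990527/1486430892)·1 + (-17275775/371607723)·1 = 1 ✓
b·c: 401652461/2972861784·18/7 + (-45990527/1486430892)·3/11 + (-17275775/371607723)·(-381/110) = 1/2 ✓
b·c²: 401652461/2972861784·324/49 + (-45990527/1486430892)·9/121 + (-17275775/371607723)·145161/12100 = 1/3 ✓
b·Ac: (-45990527/1486430892)·(-342/77) + (-17275775/371607723)·(-2664/4235) = 1/6 ✓
b·c³: 401652461/2972861784·5832/343 + (-45990527/1486430892)·27/1331 + (-17275775/371607723)·(-55306341/1331000) = 179241830421/42390806920 ≠ 1/4 ⇒ order 3.
b·(c∘Ac): (-45990527/1486430892)·(-1026/847) + (-17275775/371607723)·507492/232925 = -135249729/2119540346 ≠ 1/8
b·Ac²: (-45990527/1486430892)·(-6156/539) + (-17275775/371607723)·(-248697/326095) = 412068592/1059770173 ≠ 1/12
b·A²c: (-17275775/371607723)·5130/847 = -27127250/96342743 ≠ 1/24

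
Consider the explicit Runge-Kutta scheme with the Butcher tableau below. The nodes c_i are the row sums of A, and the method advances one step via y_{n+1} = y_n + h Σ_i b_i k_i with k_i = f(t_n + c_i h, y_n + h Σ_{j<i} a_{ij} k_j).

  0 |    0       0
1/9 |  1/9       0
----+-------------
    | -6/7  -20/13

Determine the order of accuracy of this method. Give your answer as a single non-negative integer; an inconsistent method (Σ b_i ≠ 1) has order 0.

b = (-6/7, -20/13)
c = (0, 1/9)
Σ b_i: (-6/7)·1 + (-20/13)·1 = -218/91 ≠ 1 ⇒ order 0.

0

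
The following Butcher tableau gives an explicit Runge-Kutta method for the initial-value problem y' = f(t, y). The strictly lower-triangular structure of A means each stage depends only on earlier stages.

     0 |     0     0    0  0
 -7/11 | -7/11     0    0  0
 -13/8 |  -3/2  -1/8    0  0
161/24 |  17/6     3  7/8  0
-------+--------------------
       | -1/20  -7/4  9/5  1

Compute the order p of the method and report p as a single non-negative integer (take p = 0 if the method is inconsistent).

b = (-1/20, -7/4, 9/5, 1)
c = (0, -7/11, -13/8, 161/24)
Ac = (0, 0, 7/88, -2345/704)
Σ b_i: (-1/20)·1 + (-7/4)·1 + 9/5·1 + 1·1 = 1 ✓
b·c: (-7/4)·(-7/11) + 9/5·(-13/8) + 1·161/24 = 808/165 ≠ 1/2 ⇒ order 1.

1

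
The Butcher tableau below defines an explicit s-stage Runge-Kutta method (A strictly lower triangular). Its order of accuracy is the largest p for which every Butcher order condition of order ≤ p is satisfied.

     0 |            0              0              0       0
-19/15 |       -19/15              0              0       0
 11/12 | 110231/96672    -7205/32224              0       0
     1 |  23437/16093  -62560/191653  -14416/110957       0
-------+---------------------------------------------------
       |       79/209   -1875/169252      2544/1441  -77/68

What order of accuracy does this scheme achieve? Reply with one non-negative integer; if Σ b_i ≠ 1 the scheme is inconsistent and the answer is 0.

4

b = (79/209, -1875/169252, 2544/1441, -77/68)
c = (0, -19/15, 11/12, 1)
Ac = (0, 0, 1441/5088, 68/231)
Σ b_i: 79/209·1 + (-1875/169252)·1 + 2544/1441·1 + (-77/68)·1 = 1 ✓
b·c: (-1875/169252)·(-19/15) + 2544/1441·11/12 + (-77/68)·1 = 1/2 ✓
b·c²: (-1875/169252)·361/225 + 2544/1441·121/144 + (-77/68)·1 = 1/3 ✓
b·Ac: 2544/1441·1441/5088 + (-77/68)·68/231 = 1/6 ✓
b·c³: (-1875/169252)·(-6859/3375) + 2544/1441·1331/1728 + (-77/68)·1 = 1/4 ✓
b·(c∘Ac): 2544/1441·15851/61056 + (-77/68)·68/231 = 1/8 ✓
b·Ac²: 2544/1441·(-27379/76320) + (-77/68)·(-731/1155) = 1/12 ✓
b·A²c: (-77/68)·(-17/462) = 1/24 ✓; 4 stages ⇒ order 4.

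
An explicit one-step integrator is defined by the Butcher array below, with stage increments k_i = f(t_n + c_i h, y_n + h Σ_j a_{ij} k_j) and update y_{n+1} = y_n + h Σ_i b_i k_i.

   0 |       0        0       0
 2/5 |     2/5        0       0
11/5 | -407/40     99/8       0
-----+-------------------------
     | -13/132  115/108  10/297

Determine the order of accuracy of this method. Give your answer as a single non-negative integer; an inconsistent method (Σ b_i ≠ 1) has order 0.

3

b = (-13/132, 115/108, 10/297)
c = (0, 2/5, 11/5)
Ac = (0, 0, 99/20)
Σ b_i: (-13/132)·1 + 115/108·1 + 10/297·1 = 1 ✓
b·c: 115/108·2/5 + 10/297·11/5 = 1/2 ✓
b·c²: 115/108·4/25 + 10/297·121/25 = 1/3 ✓
b·Ac: 10/297·99/20 = 1/6 ✓; 3 stages ⇒ order 3.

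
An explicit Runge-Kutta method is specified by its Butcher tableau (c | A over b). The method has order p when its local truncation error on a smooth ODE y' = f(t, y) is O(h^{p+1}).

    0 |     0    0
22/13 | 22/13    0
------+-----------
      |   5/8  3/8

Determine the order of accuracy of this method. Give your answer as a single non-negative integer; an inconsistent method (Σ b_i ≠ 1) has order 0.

1

b = (5/8, 3/8)
c = (0, 22/13)
Σ b_i: 5/8·1 + 3/8·1 = 1 ✓
b·c: 3/8·22/13 = 33/52 ≠ 1/2 ⇒ order 1.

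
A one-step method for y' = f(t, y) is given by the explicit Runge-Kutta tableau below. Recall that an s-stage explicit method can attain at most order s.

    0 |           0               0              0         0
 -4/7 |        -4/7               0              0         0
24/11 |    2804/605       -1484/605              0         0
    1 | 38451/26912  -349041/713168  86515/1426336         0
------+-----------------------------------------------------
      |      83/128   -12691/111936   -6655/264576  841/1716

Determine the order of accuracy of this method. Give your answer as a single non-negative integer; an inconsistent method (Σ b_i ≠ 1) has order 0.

b = (83/128, -12691/111936, -6655/264576, 841/1716)
c = (0, -4/7, 24/11, 1)
Ac = (0, 0, 848/605, 693/1682)
Σ b_i: 83/128·1 + (-12691/111936)·1 + (-6655/264576)·1 + 841/1716·1 = 1 ✓
b·c: (-12691/111936)·(-4/7) + (-6655/264576)·24/11 + 841/1716·1 = 1/2 ✓
b·c²: (-12691/111936)·16/49 + (-6655/264576)·576/121 + 841/1716·1 = 1/3 ✓
b·Ac: (-6655/264576)·848/605 + 841/1716·693/1682 = 1/6 ✓
b·c³: (-12691/111936)·(-64/343) + (-6655/264576)·13824/1331 + 841/1716·1 = 1/4 ✓
b·(c∘Ac): (-6655/264576)·20352/6655 + 841/1716·693/1682 = 1/8 ✓
b·Ac²: (-6655/264576)·(-3392/4235) + 841/1716·759/5887 = 1/12 ✓
b·A²c: 841/1716·143/1682 = 1/24 ✓; 4 stages ⇒ order 4.

4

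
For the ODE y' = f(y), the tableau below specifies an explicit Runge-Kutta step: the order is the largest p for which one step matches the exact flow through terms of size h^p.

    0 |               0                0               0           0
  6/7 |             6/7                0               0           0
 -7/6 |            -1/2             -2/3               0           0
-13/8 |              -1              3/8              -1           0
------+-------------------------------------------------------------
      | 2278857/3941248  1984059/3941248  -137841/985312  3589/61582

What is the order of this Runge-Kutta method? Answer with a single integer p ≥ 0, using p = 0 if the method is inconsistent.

b = (2278857/3941248, 1984059/3941248, -137841/985312, 3589/61582)
c = (0, 6/7, -7/6, -13/8)
Ac = (0, 0, -4/7, 125/84)
Σ b_i: 2278857/3941248·1 + 1984059/3941248·1 + (-137841/985312)·1 + 3589/61582·1 = 1 ✓
b·c: 1984059/3941248·6/7 + (-137841/985312)·(-7/6) + 3589/61582·(-13/8) = 1/2 ✓
b·c²: 1984059/3941248·36/49 + (-137841/985312)·49/36 + 3589/61582·169/64 = 1/3 ✓
b·Ac: (-137841/985312)·(-4/7) + 3589/61582·125/84 = 1/6 ✓
b·c³: 1984059/3941248·216/343 + (-137841/985312)·(-343/216) + 3589/61582·(-2197/512) = 574233941/1986388992 ≠ 1/4 ⇒ order 3.
b·(c∘Ac): (-137841/985312)·2/3 + 3589/61582·(-1625/672) = -9691673/41383104 ≠ 1/8
b·Ac²: (-137841/985312)·(-24/49) + 3589/61582·(-1915/1764) = 81497/15518664 ≠ 1/12
b·A²c: 3589/61582·4/7 = 7178/215537 ≠ 1/24

3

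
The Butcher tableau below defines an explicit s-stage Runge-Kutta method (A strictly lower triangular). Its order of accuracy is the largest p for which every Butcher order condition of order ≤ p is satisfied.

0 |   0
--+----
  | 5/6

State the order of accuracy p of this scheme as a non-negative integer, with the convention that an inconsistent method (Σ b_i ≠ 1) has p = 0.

0

b = (5/6)
c = (0)
Σ b_i: 5/6·1 = 5/6 ≠ 1 ⇒ order 0.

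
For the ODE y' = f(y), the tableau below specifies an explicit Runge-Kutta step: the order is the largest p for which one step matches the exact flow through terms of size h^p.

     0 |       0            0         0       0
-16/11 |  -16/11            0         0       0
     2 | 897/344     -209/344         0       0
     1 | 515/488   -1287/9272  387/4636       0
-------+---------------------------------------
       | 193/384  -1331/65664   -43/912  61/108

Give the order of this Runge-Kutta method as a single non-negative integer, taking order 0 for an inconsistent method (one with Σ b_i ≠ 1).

b = (193/384, -1331/65664, -43/912, 61/108)
c = (0, -16/11, 2, 1)
Ac = (0, 0, 38/43, 45/122)
Σ b_i: 193/384·1 + (-1331/65664)·1 + (-43/912)·1 + 61/108·1 = 1 ✓
b·c: (-1331/65664)·(-16/11) + (-43/912)·2 + 61/108·1 = 1/2 ✓
b·c²: (-1331/65664)·256/121 + (-43/912)·4 + 61/108·1 = 1/3 ✓
b·Ac: (-43/912)·38/43 + 61/108·45/122 = 1/6 ✓
b·c³: (-1331/65664)·(-4096/1331) + (-43/912)·8 + 61/108·1 = 1/4 ✓
b·(c∘Ac): (-43/912)·76/43 + 61/108·45/122 = 1/8 ✓
b·Ac²: (-43/912)·(-608/473) + 61/108·27/671 = 1/12 ✓
b·A²c: 61/108·9/122 = 1/24 ✓; 4 stages ⇒ order 4.

4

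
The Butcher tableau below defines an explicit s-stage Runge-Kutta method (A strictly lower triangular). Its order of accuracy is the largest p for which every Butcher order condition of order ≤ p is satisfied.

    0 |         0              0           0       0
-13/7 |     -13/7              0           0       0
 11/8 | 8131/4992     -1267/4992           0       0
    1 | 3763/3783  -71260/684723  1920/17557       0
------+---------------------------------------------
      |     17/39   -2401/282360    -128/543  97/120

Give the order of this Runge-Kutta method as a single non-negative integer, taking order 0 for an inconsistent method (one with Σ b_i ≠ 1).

4

b = (17/39, -2401/282360, -128/543, 97/120)
c = (0, -13/7, 11/8, 1)
Ac = (0, 0, 181/384, 100/291)
Σ b_i: 17/39·1 + (-2401/282360)·1 + (-128/543)·1 + 97/120·1 = 1 ✓
b·c: (-2401/282360)·(-13/7) + (-128/543)·11/8 + 97/120·1 = 1/2 ✓
b·c²: (-2401/282360)·169/49 + (-128/543)·121/64 + 97/120·1 = 1/3 ✓
b·Ac: (-128/543)·181/384 + 97/120·100/291 = 1/6 ✓
b·c³: (-2401/282360)·(-2197/343) + (-128/543)·1331/512 + 97/120·1 = 1/4 ✓
b·(c∘Ac): (-128/543)·1991/3072 + 97/120·100/291 = 1/8 ✓
b·Ac²: (-128/543)·(-2353/2688) + 97/120·(-310/2037) = 1/12 ✓
b·A²c: 97/120·5/97 = 1/24 ✓; 4 stages ⇒ order 4.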